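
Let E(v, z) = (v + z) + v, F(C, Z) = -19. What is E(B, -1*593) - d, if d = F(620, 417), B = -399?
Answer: -1372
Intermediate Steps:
E(v, z) = z + 2*v
d = -19
E(B, -1*593) - d = (-1*593 + 2*(-399)) - 1*(-19) = (-593 - 798) + 19 = -1391 + 19 = -1372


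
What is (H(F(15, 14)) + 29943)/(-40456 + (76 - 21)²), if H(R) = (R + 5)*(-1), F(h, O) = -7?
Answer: -29945/37431 ≈ -0.80000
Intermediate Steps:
H(R) = -5 - R (H(R) = (5 + R)*(-1) = -5 - R)
(H(F(15, 14)) + 29943)/(-40456 + (76 - 21)²) = ((-5 - 1*(-7)) + 29943)/(-40456 + (76 - 21)²) = ((-5 + 7) + 29943)/(-40456 + 55²) = (2 + 29943)/(-40456 + 3025) = 29945/(-37431) = 29945*(-1/37431) = -29945/37431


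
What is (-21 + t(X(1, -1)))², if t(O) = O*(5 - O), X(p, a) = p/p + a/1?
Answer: 441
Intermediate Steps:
X(p, a) = 1 + a (X(p, a) = 1 + a*1 = 1 + a)
(-21 + t(X(1, -1)))² = (-21 + (1 - 1)*(5 - (1 - 1)))² = (-21 + 0*(5 - 1*0))² = (-21 + 0*(5 + 0))² = (-21 + 0*5)² = (-21 + 0)² = (-21)² = 441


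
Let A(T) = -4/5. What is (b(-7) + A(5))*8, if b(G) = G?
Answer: -312/5 ≈ -62.400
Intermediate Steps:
A(T) = -⅘ (A(T) = -4*⅕ = -⅘)
(b(-7) + A(5))*8 = (-7 - ⅘)*8 = -39/5*8 = -312/5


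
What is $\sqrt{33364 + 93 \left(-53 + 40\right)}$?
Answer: $\sqrt{32155} \approx 179.32$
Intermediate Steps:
$\sqrt{33364 + 93 \left(-53 + 40\right)} = \sqrt{33364 + 93 \left(-13\right)} = \sqrt{33364 - 1209} = \sqrt{32155}$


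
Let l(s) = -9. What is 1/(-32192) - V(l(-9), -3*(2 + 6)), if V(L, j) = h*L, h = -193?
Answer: -55917505/32192 ≈ -1737.0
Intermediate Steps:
V(L, j) = -193*L
1/(-32192) - V(l(-9), -3*(2 + 6)) = 1/(-32192) - (-193)*(-9) = -1/32192 - 1*1737 = -1/32192 - 1737 = -55917505/32192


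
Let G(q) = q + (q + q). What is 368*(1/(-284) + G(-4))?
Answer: -313628/71 ≈ -4417.3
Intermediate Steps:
G(q) = 3*q (G(q) = q + 2*q = 3*q)
368*(1/(-284) + G(-4)) = 368*(1/(-284) + 3*(-4)) = 368*(-1/284 - 12) = 368*(-3409/284) = -313628/71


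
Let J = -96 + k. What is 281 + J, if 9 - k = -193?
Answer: 387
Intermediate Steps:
k = 202 (k = 9 - 1*(-193) = 9 + 193 = 202)
J = 106 (J = -96 + 202 = 106)
281 + J = 281 + 106 = 387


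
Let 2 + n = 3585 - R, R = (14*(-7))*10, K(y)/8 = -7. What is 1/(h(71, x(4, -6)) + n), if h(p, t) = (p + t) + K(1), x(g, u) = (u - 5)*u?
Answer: 1/4644 ≈ 0.00021533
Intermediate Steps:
K(y) = -56 (K(y) = 8*(-7) = -56)
x(g, u) = u*(-5 + u) (x(g, u) = (-5 + u)*u = u*(-5 + u))
R = -980 (R = -98*10 = -980)
h(p, t) = -56 + p + t (h(p, t) = (p + t) - 56 = -56 + p + t)
n = 4563 (n = -2 + (3585 - 1*(-980)) = -2 + (3585 + 980) = -2 + 4565 = 4563)
1/(h(71, x(4, -6)) + n) = 1/((-56 + 71 - 6*(-5 - 6)) + 4563) = 1/((-56 + 71 - 6*(-11)) + 4563) = 1/((-56 + 71 + 66) + 4563) = 1/(81 + 4563) = 1/4644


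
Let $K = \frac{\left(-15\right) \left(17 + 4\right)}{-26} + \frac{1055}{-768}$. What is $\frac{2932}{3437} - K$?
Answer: $- \frac{339327977}{34315008} \approx -9.8886$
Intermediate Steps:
$K = \frac{107245}{9984}$ ($K = \left(-15\right) 21 \left(- \frac{1}{26}\right) + 1055 \left(- \frac{1}{768}\right) = \left(-315\right) \left(- \frac{1}{26}\right) - \frac{1055}{768} = \frac{315}{26} - \frac{1055}{768} = \frac{107245}{9984} \approx 10.742$)
$\frac{2932}{3437} - K = \frac{2932}{3437} - \frac{107245}{9984} = - \frac{339327977}{34315008}$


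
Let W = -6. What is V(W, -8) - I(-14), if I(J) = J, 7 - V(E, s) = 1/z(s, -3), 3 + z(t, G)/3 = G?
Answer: 379/18 ≈ 21.056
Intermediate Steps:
z(t, G) = -9 + 3*G
V(E, s) = 127/18 (V(E, s) = 7 - 1/(-9 + 3*(-3)) = 7 - 1/(-9 - 9) = 7 - 1/(-18) = 7 - 1*(-1/18) = 7 + 1/18 = 127/18)
V(W, -8) - I(-14) = 127/18 - 1*(-14) = 127/18 + 14 = 379/18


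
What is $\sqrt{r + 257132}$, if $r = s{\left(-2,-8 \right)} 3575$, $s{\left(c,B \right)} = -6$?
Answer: $\sqrt{235682} \approx 485.47$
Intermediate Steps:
$r = -21450$ ($r = \left(-6\right) 3575 = -21450$)
$\sqrt{r + 257132} = \sqrt{-21450 + 257132} = \sqrt{235682}$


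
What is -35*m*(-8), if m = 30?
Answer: 8400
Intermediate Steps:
-35*m*(-8) = -35*30*(-8) = -1050*(-8) = 8400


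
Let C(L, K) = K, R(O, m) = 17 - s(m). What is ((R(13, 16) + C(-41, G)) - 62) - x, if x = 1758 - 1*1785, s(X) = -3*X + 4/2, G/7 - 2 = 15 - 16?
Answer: 35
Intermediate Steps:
G = 7 (G = 14 + 7*(15 - 16) = 14 + 7*(-1) = 14 - 7 = 7)
s(X) = 2 - 3*X (s(X) = -3*X + 4*(1/2) = -3*X + 2 = 2 - 3*X)
R(O, m) = 15 + 3*m (R(O, m) = 17 - (2 - 3*m) = 17 + (-2 + 3*m) = 15 + 3*m)
x = -27 (x = 1758 - 1785 = -27)
((R(13, 16) + C(-41, G)) - 62) - x = (((15 + 3*16) + 7) - 62) - 1*(-27) = (((15 + 48) + 7) - 62) + 27 = ((63 + 7) - 62) + 27 = (70 - 62) + 27 = 8 + 27 = 35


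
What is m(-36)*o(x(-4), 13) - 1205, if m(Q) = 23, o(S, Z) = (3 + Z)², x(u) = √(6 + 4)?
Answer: 4683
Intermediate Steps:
x(u) = √10
m(-36)*o(x(-4), 13) - 1205 = 23*(3 + 13)² - 1205 = 23*16² - 1205 = 23*256 - 1205 = 5888 - 1205 = 4683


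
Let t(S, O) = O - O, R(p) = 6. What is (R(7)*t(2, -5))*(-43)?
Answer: 0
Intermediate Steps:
t(S, O) = 0
(R(7)*t(2, -5))*(-43) = (6*0)*(-43) = 0*(-43) = 0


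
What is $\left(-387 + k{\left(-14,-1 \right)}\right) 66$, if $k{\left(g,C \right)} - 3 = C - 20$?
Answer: $-26730$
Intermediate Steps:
$k{\left(g,C \right)} = -17 + C$ ($k{\left(g,C \right)} = 3 + \left(C - 20\right) = 3 + \left(-20 + C\right) = -17 + C$)
$\left(-387 + k{\left(-14,-1 \right)}\right) 66 = \left(-387 - 18\right) 66 = \left(-405\right) 66 = -26730$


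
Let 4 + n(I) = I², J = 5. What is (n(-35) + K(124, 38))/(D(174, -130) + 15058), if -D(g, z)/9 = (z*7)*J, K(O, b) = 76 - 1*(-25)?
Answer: 661/28004 ≈ 0.023604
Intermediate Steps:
K(O, b) = 101 (K(O, b) = 76 + 25 = 101)
n(I) = -4 + I²
D(g, z) = -315*z (D(g, z) = -9*z*7*5 = -9*7*z*5 = -315*z)
(n(-35) + K(124, 38))/(D(174, -130) + 15058) = ((-4 + (-35)²) + 101)/(-315*(-130) + 15058) = ((-4 + 1225) + 101)/(40950 + 15058) = (1221 + 101)/56008 = 1322*(1/56008) = 661/28004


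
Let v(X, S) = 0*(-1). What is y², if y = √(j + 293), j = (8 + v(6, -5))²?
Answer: 357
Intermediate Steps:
v(X, S) = 0
j = 64 (j = (8 + 0)² = 8² = 64)
y = √357 (y = √(64 + 293) = √357 ≈ 18.894)
y² = (√357)² = 357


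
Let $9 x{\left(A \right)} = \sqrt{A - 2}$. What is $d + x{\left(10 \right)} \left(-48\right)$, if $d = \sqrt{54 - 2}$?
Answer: $2 \sqrt{13} - \frac{32 \sqrt{2}}{3} \approx -7.8738$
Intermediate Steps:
$x{\left(A \right)} = \frac{\sqrt{-2 + A}}{9}$ ($x{\left(A \right)} = \frac{\sqrt{A - 2}}{9} = \frac{\sqrt{-2 + A}}{9}$)
$d = 2 \sqrt{13}$ ($d = \sqrt{52} = 2 \sqrt{13} \approx 7.2111$)
$d + x{\left(10 \right)} \left(-48\right) = 2 \sqrt{13} + \frac{\sqrt{-2 + 10}}{9} \left(-48\right) = 2 \sqrt{13} + \frac{\sqrt{8}}{9} \left(-48\right) = 2 \sqrt{13} + \frac{2 \sqrt{2}}{9} \left(-48\right) = 2 \sqrt{13} - \frac{32 \sqrt{2}}{3}$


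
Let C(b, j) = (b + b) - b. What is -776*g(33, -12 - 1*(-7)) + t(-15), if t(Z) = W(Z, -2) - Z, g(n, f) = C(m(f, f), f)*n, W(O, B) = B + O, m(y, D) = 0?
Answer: -2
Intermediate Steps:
C(b, j) = b (C(b, j) = 2*b - b = b)
g(n, f) = 0 (g(n, f) = 0*n = 0)
t(Z) = -2 (t(Z) = (-2 + Z) - Z = -2)
-776*g(33, -12 - 1*(-7)) + t(-15) = -776*0 - 2 = 0 - 2 = -2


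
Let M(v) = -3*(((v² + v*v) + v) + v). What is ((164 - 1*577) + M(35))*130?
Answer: -1036490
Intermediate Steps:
M(v) = -6*v - 6*v² (M(v) = -3*(((v² + v²) + v) + v) = -3*((2*v² + v) + v) = -3*((v + 2*v²) + v) = -3*(2*v + 2*v²) = -6*v - 6*v²)
((164 - 1*577) + M(35))*130 = ((164 - 1*577) - 6*35*(1 + 35))*130 = ((164 - 577) - 6*35*36)*130 = (-413 - 7560)*130 = -7973*130 = -1036490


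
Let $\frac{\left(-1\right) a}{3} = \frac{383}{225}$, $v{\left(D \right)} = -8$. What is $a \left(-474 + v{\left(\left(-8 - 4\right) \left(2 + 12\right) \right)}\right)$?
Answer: $\frac{184606}{75} \approx 2461.4$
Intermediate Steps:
$a = - \frac{383}{75}$ ($a = - 3 \cdot \frac{383}{225} = - 3 \cdot 383 \cdot \frac{1}{225} = \left(-3\right) \frac{383}{225} = - \frac{383}{75} \approx -5.1067$)
$a \left(-474 + v{\left(\left(-8 - 4\right) \left(2 + 12\right) \right)}\right) = - \frac{383 \left(-474 - 8\right)}{75} = \left(- \frac{383}{75}\right) \left(-482\right) = \frac{184606}{75}$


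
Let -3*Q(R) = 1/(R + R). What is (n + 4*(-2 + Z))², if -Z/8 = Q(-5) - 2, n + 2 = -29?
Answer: 128881/225 ≈ 572.80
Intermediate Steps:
Q(R) = -1/(6*R) (Q(R) = -1/(3*(R + R)) = -1/(2*R)/3 = -1/(6*R))
n = -31 (n = -2 - 29 = -31)
Z = 236/15 (Z = -8*(-⅙/(-5) - 2) = -8*(-⅙*(-⅕) - 2) = -8*(1/30 - 2) = -8*(-59/30) = 236/15 ≈ 15.733)
(n + 4*(-2 + Z))² = (-31 + 4*(-2 + 236/15))² = (-31 + 4*(206/15))² = (-31 + 824/15)² = (359/15)² = 128881/225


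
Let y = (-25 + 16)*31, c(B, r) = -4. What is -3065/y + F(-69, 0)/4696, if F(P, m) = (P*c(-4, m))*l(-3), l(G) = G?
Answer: 3540557/327546 ≈ 10.809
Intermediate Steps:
F(P, m) = 12*P (F(P, m) = (P*(-4))*(-3) = -4*P*(-3) = 12*P)
y = -279 (y = -9*31 = -279)
-3065/y + F(-69, 0)/4696 = -3065/(-279) + (12*(-69))/4696 = -3065*(-1/279) - 828*1/4696 = 3065/279 - 207/1174 = 3540557/327546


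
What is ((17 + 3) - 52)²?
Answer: 1024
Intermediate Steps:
((17 + 3) - 52)² = (20 - 52)² = (-32)² = 1024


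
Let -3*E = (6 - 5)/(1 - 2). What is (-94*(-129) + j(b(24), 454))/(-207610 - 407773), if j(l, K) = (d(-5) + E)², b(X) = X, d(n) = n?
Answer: -109330/5538447 ≈ -0.019740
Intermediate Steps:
E = ⅓ (E = -(6 - 5)/(3*(1 - 2)) = -1/(3*(-1)) = -(-1)/3 = -⅓*(-1) = ⅓ ≈ 0.33333)
j(l, K) = 196/9 (j(l, K) = (-5 + ⅓)² = (-14/3)² = 196/9)
(-94*(-129) + j(b(24), 454))/(-207610 - 407773) = (-94*(-129) + 196/9)/(-207610 - 407773) = (12126 + 196/9)/(-615383) = (109330/9)*(-1/615383) = -109330/5538447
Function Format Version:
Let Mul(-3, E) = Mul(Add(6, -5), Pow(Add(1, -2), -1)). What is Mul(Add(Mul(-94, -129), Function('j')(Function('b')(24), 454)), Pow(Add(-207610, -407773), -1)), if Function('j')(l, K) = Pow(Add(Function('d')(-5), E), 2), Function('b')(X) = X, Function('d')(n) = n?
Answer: Rational(-109330, 5538447) ≈ -0.019740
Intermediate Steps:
E = Rational(1, 3) (E = Mul(Rational(-1, 3), Mul(Add(6, -5), Pow(Add(1, -2), -1))) = Mul(Rational(-1, 3), Mul(1, Pow(-1, -1))) = Mul(Rational(-1, 3), Mul(1, -1)) = Mul(Rational(-1, 3), -1) = Rational(1, 3) ≈ 0.33333)
Function('j')(l, K) = Rational(196, 9) (Function('j')(l, K) = Pow(Add(-5, Rational(1, 3)), 2) = Pow(Rational(-14, 3), 2) = Rational(196, 9))
Mul(Add(Mul(-94, -129), Function('j')(Function('b')(24), 454)), Pow(Add(-207610, -407773), -1)) = Mul(Add(Mul(-94, -129), Rational(196, 9)), Pow(Add(-207610, -407773), -1)) = Mul(Add(12126, Rational(196, 9)), Pow(-615383, -1)) = Mul(Rational(109330, 9), Rational(-1, 615383)) = Rational(-109330, 5538447)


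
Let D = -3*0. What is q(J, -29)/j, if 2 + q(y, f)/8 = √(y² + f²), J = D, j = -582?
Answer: -36/97 ≈ -0.37113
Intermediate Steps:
D = 0
J = 0
q(y, f) = -16 + 8*√(f² + y²) (q(y, f) = -16 + 8*√(y² + f²) = -16 + 8*√(f² + y²))
q(J, -29)/j = (-16 + 8*√((-29)² + 0²))/(-582) = (-16 + 8*√(841 + 0))*(-1/582) = (-16 + 8*√841)*(-1/582) = (-16 + 8*29)*(-1/582) = (-16 + 232)*(-1/582) = 216*(-1/582) = -36/97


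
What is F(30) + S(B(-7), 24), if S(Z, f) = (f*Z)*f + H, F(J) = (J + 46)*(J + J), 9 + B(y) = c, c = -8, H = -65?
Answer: -5297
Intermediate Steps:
B(y) = -17 (B(y) = -9 - 8 = -17)
F(J) = 2*J*(46 + J) (F(J) = (46 + J)*(2*J) = 2*J*(46 + J))
S(Z, f) = -65 + Z*f² (S(Z, f) = (f*Z)*f - 65 = (Z*f)*f - 65 = Z*f² - 65 = -65 + Z*f²)
F(30) + S(B(-7), 24) = 2*30*(46 + 30) + (-65 - 17*24²) = 2*30*76 + (-65 - 17*576) = 4560 + (-65 - 9792) = 4560 - 9857 = -5297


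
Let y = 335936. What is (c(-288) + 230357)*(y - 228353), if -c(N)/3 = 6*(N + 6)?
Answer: 25328588439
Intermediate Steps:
c(N) = -108 - 18*N (c(N) = -18*(N + 6) = -18*(6 + N) = -3*(36 + 6*N) = -108 - 18*N)
(c(-288) + 230357)*(y - 228353) = ((-108 - 18*(-288)) + 230357)*(335936 - 228353) = ((-108 + 5184) + 230357)*107583 = (5076 + 230357)*107583 = 235433*107583 = 25328588439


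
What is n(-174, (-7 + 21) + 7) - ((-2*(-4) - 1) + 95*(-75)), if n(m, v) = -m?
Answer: 7292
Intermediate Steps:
n(-174, (-7 + 21) + 7) - ((-2*(-4) - 1) + 95*(-75)) = -1*(-174) - ((-2*(-4) - 1) + 95*(-75)) = 174 - ((8 - 1) - 7125) = 174 - (7 - 7125) = 174 - 1*(-7118) = 174 + 7118 = 7292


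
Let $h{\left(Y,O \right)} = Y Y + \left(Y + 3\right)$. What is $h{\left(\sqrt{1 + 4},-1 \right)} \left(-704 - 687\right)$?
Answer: $-11128 - 1391 \sqrt{5} \approx -14238.0$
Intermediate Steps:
$h{\left(Y,O \right)} = 3 + Y + Y^{2}$ ($h{\left(Y,O \right)} = Y^{2} + \left(3 + Y\right) = 3 + Y + Y^{2}$)
$h{\left(\sqrt{1 + 4},-1 \right)} \left(-704 - 687\right) = \left(3 + \sqrt{1 + 4} + \left(\sqrt{1 + 4}\right)^{2}\right) \left(-704 - 687\right) = \left(3 + \sqrt{5} + \left(\sqrt{5}\right)^{2}\right) \left(-704 - 687\right) = \left(3 + \sqrt{5} + 5\right) \left(-1391\right) = \left(8 + \sqrt{5}\right) \left(-1391\right) = -11128 - 1391 \sqrt{5}$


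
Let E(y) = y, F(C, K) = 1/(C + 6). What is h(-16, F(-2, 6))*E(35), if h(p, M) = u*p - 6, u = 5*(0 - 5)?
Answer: 13790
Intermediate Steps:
F(C, K) = 1/(6 + C)
u = -25 (u = 5*(-5) = -25)
h(p, M) = -6 - 25*p (h(p, M) = -25*p - 6 = -6 - 25*p)
h(-16, F(-2, 6))*E(35) = (-6 - 25*(-16))*35 = (-6 + 400)*35 = 394*35 = 13790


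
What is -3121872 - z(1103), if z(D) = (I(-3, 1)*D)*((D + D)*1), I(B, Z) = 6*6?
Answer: -90717720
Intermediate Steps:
I(B, Z) = 36
z(D) = 72*D² (z(D) = (36*D)*((D + D)*1) = (36*D)*((2*D)*1) = (36*D)*(2*D) = 72*D²)
-3121872 - z(1103) = -3121872 - 72*1103² = -3121872 - 72*1216609 = -3121872 - 1*87595848 = -3121872 - 87595848 = -90717720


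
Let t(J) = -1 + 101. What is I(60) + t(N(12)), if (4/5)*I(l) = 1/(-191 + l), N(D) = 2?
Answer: 52395/524 ≈ 99.990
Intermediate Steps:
t(J) = 100
I(l) = 5/(4*(-191 + l))
I(60) + t(N(12)) = 5/(4*(-191 + 60)) + 100 = (5/4)/(-131) + 100 = (5/4)*(-1/131) + 100 = -5/524 + 100 = 52395/524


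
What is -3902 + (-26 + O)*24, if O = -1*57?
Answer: -5894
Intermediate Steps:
O = -57
-3902 + (-26 + O)*24 = -3902 + (-26 - 57)*24 = -3902 - 83*24 = -3902 - 1992 = -5894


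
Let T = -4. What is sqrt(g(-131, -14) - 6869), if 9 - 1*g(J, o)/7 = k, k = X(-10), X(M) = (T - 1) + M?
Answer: I*sqrt(6701) ≈ 81.86*I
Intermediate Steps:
X(M) = -5 + M (X(M) = (-4 - 1) + M = -5 + M)
k = -15 (k = -5 - 10 = -15)
g(J, o) = 168 (g(J, o) = 63 - 7*(-15) = 63 + 105 = 168)
sqrt(g(-131, -14) - 6869) = sqrt(168 - 6869) = sqrt(-6701) = I*sqrt(6701)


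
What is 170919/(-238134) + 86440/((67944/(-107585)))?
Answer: -92273910286339/674157354 ≈ -1.3687e+5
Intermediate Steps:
170919/(-238134) + 86440/((67944/(-107585))) = 170919*(-1/238134) + 86440/((67944*(-1/107585))) = -56973/79378 + 86440/(-67944/107585) = -56973/79378 + 86440*(-107585/67944) = -56973/79378 - 1162455925/8493 = -92273910286339/674157354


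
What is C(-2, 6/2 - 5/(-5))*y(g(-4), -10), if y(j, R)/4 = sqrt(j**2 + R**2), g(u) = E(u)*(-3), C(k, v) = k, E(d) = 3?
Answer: -8*sqrt(181) ≈ -107.63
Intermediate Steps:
g(u) = -9 (g(u) = 3*(-3) = -9)
y(j, R) = 4*sqrt(R**2 + j**2) (y(j, R) = 4*sqrt(j**2 + R**2) = 4*sqrt(R**2 + j**2))
C(-2, 6/2 - 5/(-5))*y(g(-4), -10) = -8*sqrt((-10)**2 + (-9)**2) = -8*sqrt(100 + 81) = -8*sqrt(181)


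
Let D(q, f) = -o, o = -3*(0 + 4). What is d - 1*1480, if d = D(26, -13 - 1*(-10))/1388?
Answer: -513557/347 ≈ -1480.0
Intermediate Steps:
o = -12 (o = -3*4 = -12)
D(q, f) = 12 (D(q, f) = -1*(-12) = 12)
d = 3/347 (d = 12/1388 = 12*(1/1388) = 3/347 ≈ 0.0086455)
d - 1*1480 = 3/347 - 1*1480 = 3/347 - 1480 = -513557/347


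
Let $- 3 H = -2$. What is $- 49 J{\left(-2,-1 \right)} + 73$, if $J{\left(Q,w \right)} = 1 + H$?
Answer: $- \frac{26}{3} \approx -8.6667$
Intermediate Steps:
$H = \frac{2}{3}$ ($H = \left(- \frac{1}{3}\right) \left(-2\right) = \frac{2}{3} \approx 0.66667$)
$J{\left(Q,w \right)} = \frac{5}{3}$ ($J{\left(Q,w \right)} = 1 + \frac{2}{3} = \frac{5}{3}$)
$- 49 J{\left(-2,-1 \right)} + 73 = \left(-49\right) \frac{5}{3} + 73 = - \frac{245}{3} + 73 = - \frac{26}{3}$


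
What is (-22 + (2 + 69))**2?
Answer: 2401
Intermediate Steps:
(-22 + (2 + 69))**2 = (-22 + 71)**2 = 49**2 = 2401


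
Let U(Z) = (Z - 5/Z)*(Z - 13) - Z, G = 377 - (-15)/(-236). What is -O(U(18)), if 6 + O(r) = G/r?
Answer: 99255/149978 ≈ 0.66180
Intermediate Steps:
G = 88957/236 (G = 377 - (-15)*(-1)/236 = 377 - 1*15/236 = 377 - 15/236 = 88957/236 ≈ 376.94)
U(Z) = -Z + (-13 + Z)*(Z - 5/Z) (U(Z) = (Z - 5/Z)*(-13 + Z) - Z = (-13 + Z)*(Z - 5/Z) - Z = -Z + (-13 + Z)*(Z - 5/Z))
O(r) = -6 + 88957/(236*r)
-O(U(18)) = -(-6 + 88957/(236*(-5 + 18² - 14*18 + 65/18))) = -(-6 + 88957/(236*(-5 + 324 - 252 + 65*(1/18)))) = -(-6 + 88957/(236*(-5 + 324 - 252 + 65/18))) = -(-6 + 88957/(236*(1271/18))) = -(-6 + (88957/236)*(18/1271)) = -(-6 + 800613/149978) = -1*(-99255/149978) = 99255/149978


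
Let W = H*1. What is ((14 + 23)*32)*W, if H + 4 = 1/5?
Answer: -22496/5 ≈ -4499.2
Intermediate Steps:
H = -19/5 (H = -4 + 1/5 = -19/5 ≈ -3.8000)
W = -19/5 (W = -19/5*1 = -19/5 ≈ -3.8000)
((14 + 23)*32)*W = ((14 + 23)*32)*(-19/5) = (37*32)*(-19/5) = 1184*(-19/5) = -22496/5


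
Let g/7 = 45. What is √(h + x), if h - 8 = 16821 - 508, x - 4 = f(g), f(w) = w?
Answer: 16*√65 ≈ 129.00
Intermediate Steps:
g = 315 (g = 7*45 = 315)
x = 319 (x = 4 + 315 = 319)
h = 16321 (h = 8 + (16821 - 508) = 8 + 16313 = 16321)
√(h + x) = √(16321 + 319) = √16640 = 16*√65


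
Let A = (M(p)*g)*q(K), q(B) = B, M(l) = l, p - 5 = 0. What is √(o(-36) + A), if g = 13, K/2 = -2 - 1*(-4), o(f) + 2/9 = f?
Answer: √2014/3 ≈ 14.959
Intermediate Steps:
o(f) = -2/9 + f
K = 4 (K = 2*(-2 - 1*(-4)) = 2*(-2 + 4) = 2*2 = 4)
p = 5 (p = 5 + 0 = 5)
A = 260 (A = (5*13)*4 = 65*4 = 260)
√(o(-36) + A) = √((-2/9 - 36) + 260) = √(-326/9 + 260) = √(2014/9) = √2014/3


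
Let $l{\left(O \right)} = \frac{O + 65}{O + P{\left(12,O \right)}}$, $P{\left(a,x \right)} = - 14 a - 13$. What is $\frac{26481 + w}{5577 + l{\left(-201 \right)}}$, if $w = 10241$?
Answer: $\frac{7013902}{1065275} \approx 6.5841$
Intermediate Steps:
$P{\left(a,x \right)} = -13 - 14 a$
$l{\left(O \right)} = \frac{65 + O}{-181 + O}$ ($l{\left(O \right)} = \frac{O + 65}{O - 181} = \frac{65 + O}{O - 181} = \frac{65 + O}{-181 + O}$)
$\frac{26481 + w}{5577 + l{\left(-201 \right)}} = \frac{26481 + 10241}{5577 + \frac{65 - 201}{-181 - 201}} = \frac{36722}{5577 + \frac{1}{-382} \left(-136\right)} = \frac{36722}{5577 - - \frac{68}{191}} = \frac{36722}{5577 + \frac{68}{191}} = \frac{36722}{\frac{1065275}{191}} = 36722 \cdot \frac{191}{1065275} = \frac{7013902}{1065275}$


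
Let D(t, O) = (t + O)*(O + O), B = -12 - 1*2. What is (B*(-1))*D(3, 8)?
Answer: 2464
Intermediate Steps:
B = -14 (B = -12 - 2 = -14)
D(t, O) = 2*O*(O + t) (D(t, O) = (O + t)*(2*O) = 2*O*(O + t))
(B*(-1))*D(3, 8) = (-14*(-1))*(2*8*(8 + 3)) = 14*(2*8*11) = 14*176 = 2464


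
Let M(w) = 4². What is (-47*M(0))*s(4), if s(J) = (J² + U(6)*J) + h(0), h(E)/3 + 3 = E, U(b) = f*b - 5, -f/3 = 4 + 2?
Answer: 334640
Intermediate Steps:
f = -18 (f = -3*(4 + 2) = -3*6 = -18)
M(w) = 16
U(b) = -5 - 18*b (U(b) = -18*b - 5 = -5 - 18*b)
h(E) = -9 + 3*E
s(J) = -9 + J² - 113*J (s(J) = (J² + (-5 - 18*6)*J) + (-9 + 3*0) = (J² + (-5 - 108)*J) + (-9 + 0) = (J² - 113*J) - 9 = -9 + J² - 113*J)
(-47*M(0))*s(4) = (-47*16)*(-9 + 4² - 113*4) = -752*(-9 + 16 - 452) = -752*(-445) = 334640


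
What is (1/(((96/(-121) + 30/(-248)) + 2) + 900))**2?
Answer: 225120016/182787398572321 ≈ 1.2316e-6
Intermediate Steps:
(1/(((96/(-121) + 30/(-248)) + 2) + 900))**2 = (1/(((96*(-1/121) + 30*(-1/248)) + 2) + 900))**2 = (1/(((-96/121 - 15/124) + 2) + 900))**2 = (1/((-13719/15004 + 2) + 900))**2 = (1/(16289/15004 + 900))**2 = (1/(13519889/15004))**2 = (15004/13519889)**2 = 225120016/182787398572321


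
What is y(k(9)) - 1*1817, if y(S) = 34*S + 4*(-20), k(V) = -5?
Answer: -2067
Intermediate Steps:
y(S) = -80 + 34*S (y(S) = 34*S - 80 = -80 + 34*S)
y(k(9)) - 1*1817 = (-80 + 34*(-5)) - 1*1817 = (-80 - 170) - 1817 = -250 - 1817 = -2067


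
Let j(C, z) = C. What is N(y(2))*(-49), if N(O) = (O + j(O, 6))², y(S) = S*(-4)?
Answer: -12544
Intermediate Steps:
y(S) = -4*S
N(O) = 4*O² (N(O) = (O + O)² = (2*O)² = 4*O²)
N(y(2))*(-49) = (4*(-4*2)²)*(-49) = (4*(-8)²)*(-49) = (4*64)*(-49) = 256*(-49) = -12544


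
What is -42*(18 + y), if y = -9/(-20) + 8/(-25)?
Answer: -38073/50 ≈ -761.46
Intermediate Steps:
y = 13/100 (y = -9*(-1/20) + 8*(-1/25) = 9/20 - 8/25 = 13/100 ≈ 0.13000)
-42*(18 + y) = -42*(18 + 13/100) = -42*1813/100 = -38073/50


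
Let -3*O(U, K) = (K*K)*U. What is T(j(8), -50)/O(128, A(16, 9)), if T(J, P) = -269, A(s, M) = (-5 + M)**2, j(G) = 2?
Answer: 807/32768 ≈ 0.024628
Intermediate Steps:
O(U, K) = -U*K**2/3 (O(U, K) = -K*K*U/3 = -K**2*U/3 = -U*K**2/3)
T(j(8), -50)/O(128, A(16, 9)) = -269*(-3/(128*(-5 + 9)**4)) = -269/((-1/3*128*(4**2)**2)) = -269/((-1/3*128*16**2)) = -269/((-1/3*128*256)) = -269/(-32768/3) = -269*(-3/32768) = 807/32768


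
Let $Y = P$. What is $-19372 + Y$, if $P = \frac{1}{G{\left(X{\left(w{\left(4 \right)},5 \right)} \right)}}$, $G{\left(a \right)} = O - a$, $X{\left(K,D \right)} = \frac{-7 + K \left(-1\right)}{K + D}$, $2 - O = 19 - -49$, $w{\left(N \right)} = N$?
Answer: $- \frac{11293885}{583} \approx -19372.0$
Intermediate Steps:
$O = -66$ ($O = 2 - \left(19 - -49\right) = 2 - \left(19 + 49\right) = 2 - 68 = -66$)
$X{\left(K,D \right)} = \frac{-7 - K}{D + K}$
$G{\left(a \right)} = -66 - a$
$P = - \frac{9}{583}$ ($P = \frac{1}{-66 - \frac{-7 - 4}{5 + 4}} = \frac{1}{-66 - \frac{-7 - 4}{9}} = \frac{1}{-66 - \frac{1}{9} \left(-11\right)} = \frac{1}{-66 - - \frac{11}{9}} = \frac{1}{-66 + \frac{11}{9}} = \frac{1}{- \frac{583}{9}} = - \frac{9}{583} \approx -0.015437$)
$Y = - \frac{9}{583} \approx -0.015437$
$-19372 + Y = -19372 - \frac{9}{583} = - \frac{11293885}{583}$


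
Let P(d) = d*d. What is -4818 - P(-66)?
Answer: -9174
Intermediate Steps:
P(d) = d**2
-4818 - P(-66) = -4818 - 1*(-66)**2 = -4818 - 1*4356 = -4818 - 4356 = -9174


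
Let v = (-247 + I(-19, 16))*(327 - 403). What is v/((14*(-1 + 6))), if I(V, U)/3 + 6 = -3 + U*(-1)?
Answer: 1748/5 ≈ 349.60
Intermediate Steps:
I(V, U) = -27 - 3*U (I(V, U) = -18 + 3*(-3 + U*(-1)) = -18 + 3*(-3 - U) = -18 + (-9 - 3*U) = -27 - 3*U)
v = 24472 (v = (-247 + (-27 - 3*16))*(327 - 403) = (-247 + (-27 - 48))*(-76) = (-247 - 75)*(-76) = -322*(-76) = 24472)
v/((14*(-1 + 6))) = 24472/((14*(-1 + 6))) = 24472/((14*5)) = 24472/70 = 24472*(1/70) = 1748/5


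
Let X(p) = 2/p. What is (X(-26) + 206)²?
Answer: 7166329/169 ≈ 42404.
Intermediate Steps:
(X(-26) + 206)² = (2/(-26) + 206)² = (2*(-1/26) + 206)² = (-1/13 + 206)² = (2677/13)² = 7166329/169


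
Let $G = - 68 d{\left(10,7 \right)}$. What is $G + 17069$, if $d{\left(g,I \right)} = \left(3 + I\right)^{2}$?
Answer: $10269$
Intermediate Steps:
$G = -6800$ ($G = - 68 \left(3 + 7\right)^{2} = - 68 \cdot 10^{2} = \left(-68\right) 100 = -6800$)
$G + 17069 = -6800 + 17069 = 10269$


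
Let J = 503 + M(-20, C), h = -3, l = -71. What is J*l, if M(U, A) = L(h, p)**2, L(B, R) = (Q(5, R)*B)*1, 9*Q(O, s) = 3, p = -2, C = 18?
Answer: -35784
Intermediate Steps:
Q(O, s) = 1/3 (Q(O, s) = (1/9)*3 = 1/3)
L(B, R) = B/3 (L(B, R) = (B/3)*1 = B/3)
M(U, A) = 1 (M(U, A) = ((1/3)*(-3))**2 = (-1)**2 = 1)
J = 504 (J = 503 + 1 = 504)
J*l = 504*(-71) = -35784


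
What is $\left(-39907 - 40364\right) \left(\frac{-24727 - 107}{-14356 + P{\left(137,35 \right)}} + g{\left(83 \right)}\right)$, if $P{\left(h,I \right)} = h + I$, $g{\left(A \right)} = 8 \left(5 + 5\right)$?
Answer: $- \frac{5171031063}{788} \approx -6.5622 \cdot 10^{6}$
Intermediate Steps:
$g{\left(A \right)} = 80$ ($g{\left(A \right)} = 8 \cdot 10 = 80$)
$P{\left(h,I \right)} = I + h$
$\left(-39907 - 40364\right) \left(\frac{-24727 - 107}{-14356 + P{\left(137,35 \right)}} + g{\left(83 \right)}\right) = \left(-39907 - 40364\right) \left(\frac{-24727 - 107}{-14356 + \left(35 + 137\right)} + 80\right) = - 80271 \left(- \frac{24834}{-14356 + 172} + 80\right) = - 80271 \left(- \frac{24834}{-14184} + 80\right) = - 80271 \left(\left(-24834\right) \left(- \frac{1}{14184}\right) + 80\right) = - 80271 \left(\frac{4139}{2364} + 80\right) = \left(-80271\right) \frac{193259}{2364} = - \frac{5171031063}{788}$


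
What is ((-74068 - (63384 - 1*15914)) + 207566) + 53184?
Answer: 139212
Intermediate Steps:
((-74068 - (63384 - 1*15914)) + 207566) + 53184 = ((-74068 - (63384 - 15914)) + 207566) + 53184 = ((-74068 - 1*47470) + 207566) + 53184 = ((-74068 - 47470) + 207566) + 53184 = (-121538 + 207566) + 53184 = 86028 + 53184 = 139212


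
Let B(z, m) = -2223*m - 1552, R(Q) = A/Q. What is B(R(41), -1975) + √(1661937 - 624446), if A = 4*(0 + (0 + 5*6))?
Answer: 4388873 + 13*√6139 ≈ 4.3899e+6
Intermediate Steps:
A = 120 (A = 4*(0 + (0 + 30)) = 4*(0 + 30) = 4*30 = 120)
R(Q) = 120/Q
B(z, m) = -1552 - 2223*m
B(R(41), -1975) + √(1661937 - 624446) = (-1552 - 2223*(-1975)) + √(1661937 - 624446) = (-1552 + 4390425) + √1037491 = 4388873 + 13*√6139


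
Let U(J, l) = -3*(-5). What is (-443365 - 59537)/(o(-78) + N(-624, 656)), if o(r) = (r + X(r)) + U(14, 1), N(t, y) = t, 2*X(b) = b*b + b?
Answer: -83817/386 ≈ -217.14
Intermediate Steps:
X(b) = b/2 + b²/2 (X(b) = (b*b + b)/2 = (b² + b)/2 = (b + b²)/2 = b/2 + b²/2)
U(J, l) = 15
o(r) = 15 + r + r*(1 + r)/2 (o(r) = (r + r*(1 + r)/2) + 15 = 15 + r + r*(1 + r)/2)
(-443365 - 59537)/(o(-78) + N(-624, 656)) = (-443365 - 59537)/((15 + (½)*(-78)² + (3/2)*(-78)) - 624) = -502902/((15 + (½)*6084 - 117) - 624) = -502902/((15 + 3042 - 117) - 624) = -502902/(2940 - 624) = -502902/2316 = -502902*1/2316 = -83817/386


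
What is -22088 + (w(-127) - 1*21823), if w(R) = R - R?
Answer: -43911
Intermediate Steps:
w(R) = 0
-22088 + (w(-127) - 1*21823) = -22088 + (0 - 1*21823) = -22088 + (0 - 21823) = -22088 - 21823 = -43911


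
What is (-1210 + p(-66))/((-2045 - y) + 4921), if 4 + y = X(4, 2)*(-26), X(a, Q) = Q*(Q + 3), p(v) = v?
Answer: -319/785 ≈ -0.40637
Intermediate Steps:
X(a, Q) = Q*(3 + Q)
y = -264 (y = -4 + (2*(3 + 2))*(-26) = -4 + (2*5)*(-26) = -4 + 10*(-26) = -4 - 260 = -264)
(-1210 + p(-66))/((-2045 - y) + 4921) = (-1210 - 66)/((-2045 - 1*(-264)) + 4921) = -1276/((-2045 + 264) + 4921) = -1276/(-1781 + 4921) = -1276/3140 = -1276*1/3140 = -319/785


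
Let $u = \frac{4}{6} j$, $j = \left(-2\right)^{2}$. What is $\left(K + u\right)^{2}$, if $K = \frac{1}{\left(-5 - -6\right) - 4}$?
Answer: $\frac{49}{9} \approx 5.4444$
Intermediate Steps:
$j = 4$
$K = - \frac{1}{3}$ ($K = \frac{1}{\left(-5 + 6\right) - 4} = \frac{1}{1 - 4} = \frac{1}{-3} = - \frac{1}{3} \approx -0.33333$)
$u = \frac{8}{3}$ ($u = \frac{4}{6} \cdot 4 = 4 \cdot \frac{1}{6} \cdot 4 = \frac{2}{3} \cdot 4 = \frac{8}{3} \approx 2.6667$)
$\left(K + u\right)^{2} = \left(- \frac{1}{3} + \frac{8}{3}\right)^{2} = \left(\frac{7}{3}\right)^{2} = \frac{49}{9}$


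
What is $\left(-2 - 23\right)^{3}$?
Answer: $-15625$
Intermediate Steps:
$\left(-2 - 23\right)^{3} = \left(-25\right)^{3} = -15625$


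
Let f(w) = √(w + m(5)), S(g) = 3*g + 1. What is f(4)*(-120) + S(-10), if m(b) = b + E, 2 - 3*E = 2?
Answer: -389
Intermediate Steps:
E = 0 (E = ⅔ - ⅓*2 = ⅔ - ⅔ = 0)
S(g) = 1 + 3*g
m(b) = b (m(b) = b + 0 = b)
f(w) = √(5 + w) (f(w) = √(w + 5) = √(5 + w))
f(4)*(-120) + S(-10) = √(5 + 4)*(-120) + (1 + 3*(-10)) = √9*(-120) + (1 - 30) = 3*(-120) - 29 = -360 - 29 = -389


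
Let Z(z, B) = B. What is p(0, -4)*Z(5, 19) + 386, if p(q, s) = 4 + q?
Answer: 462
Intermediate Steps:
p(0, -4)*Z(5, 19) + 386 = (4 + 0)*19 + 386 = 4*19 + 386 = 76 + 386 = 462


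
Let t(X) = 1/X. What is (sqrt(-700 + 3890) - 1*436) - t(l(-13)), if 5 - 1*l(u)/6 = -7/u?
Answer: -151741/348 + sqrt(3190) ≈ -379.56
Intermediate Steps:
l(u) = 30 + 42/u (l(u) = 30 - (-42)/u = 30 + 42/u)
(sqrt(-700 + 3890) - 1*436) - t(l(-13)) = (sqrt(-700 + 3890) - 1*436) - 1/(30 + 42/(-13)) = (sqrt(3190) - 436) - 1/(30 + 42*(-1/13)) = (-436 + sqrt(3190)) - 1/(30 - 42/13) = (-436 + sqrt(3190)) - 1/348/13 = (-436 + sqrt(3190)) - 1*13/348 = (-436 + sqrt(3190)) - 13/348 = -151741/348 + sqrt(3190)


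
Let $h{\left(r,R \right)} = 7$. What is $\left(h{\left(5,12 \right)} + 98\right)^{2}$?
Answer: $11025$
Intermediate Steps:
$\left(h{\left(5,12 \right)} + 98\right)^{2} = \left(7 + 98\right)^{2} = 105^{2} = 11025$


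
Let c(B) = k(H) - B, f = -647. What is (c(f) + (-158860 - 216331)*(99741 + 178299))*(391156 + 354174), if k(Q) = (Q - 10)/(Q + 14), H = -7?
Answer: -544259892373699440/7 ≈ -7.7751e+16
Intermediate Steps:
k(Q) = (-10 + Q)/(14 + Q)
c(B) = -17/7 - B (c(B) = (-10 - 7)/(14 - 7) - B = -17/7 - B)
(c(f) + (-158860 - 216331)*(99741 + 178299))*(391156 + 354174) = ((-17/7 - 1*(-647)) + (-158860 - 216331)*(99741 + 178299))*(391156 + 354174) = ((-17/7 + 647) - 375191*278040)*745330 = (4512/7 - 104318105640)*745330 = -730226734968/7*745330 = -544259892373699440/7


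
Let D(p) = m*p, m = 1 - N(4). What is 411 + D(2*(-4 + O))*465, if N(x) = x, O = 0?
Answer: 11571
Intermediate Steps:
m = -3 (m = 1 - 1*4 = 1 - 4 = -3)
D(p) = -3*p
411 + D(2*(-4 + O))*465 = 411 - 6*(-4 + 0)*465 = 411 - 6*(-4)*465 = 411 - 3*(-8)*465 = 411 + 24*465 = 411 + 11160 = 11571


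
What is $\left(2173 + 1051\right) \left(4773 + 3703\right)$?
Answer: $27326624$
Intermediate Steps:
$\left(2173 + 1051\right) \left(4773 + 3703\right) = 3224 \cdot 8476 = 27326624$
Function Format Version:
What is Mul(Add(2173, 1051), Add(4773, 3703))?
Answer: 27326624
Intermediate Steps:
Mul(Add(2173, 1051), Add(4773, 3703)) = Mul(3224, 8476) = 27326624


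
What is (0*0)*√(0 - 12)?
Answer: 0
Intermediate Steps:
(0*0)*√(0 - 12) = 0*√(-12) = 0*(2*I*√3) = 0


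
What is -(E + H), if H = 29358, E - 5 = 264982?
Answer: -294345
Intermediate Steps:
E = 264987 (E = 5 + 264982 = 264987)
-(E + H) = -(264987 + 29358) = -1*294345 = -294345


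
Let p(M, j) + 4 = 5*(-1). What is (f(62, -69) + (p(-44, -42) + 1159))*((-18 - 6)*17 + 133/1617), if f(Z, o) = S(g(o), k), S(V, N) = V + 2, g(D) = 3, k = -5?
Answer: -471145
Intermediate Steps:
p(M, j) = -9 (p(M, j) = -4 + 5*(-1) = -4 - 5 = -9)
S(V, N) = 2 + V
f(Z, o) = 5 (f(Z, o) = 2 + 3 = 5)
(f(62, -69) + (p(-44, -42) + 1159))*((-18 - 6)*17 + 133/1617) = (5 + (-9 + 1159))*((-18 - 6)*17 + 133/1617) = (5 + 1150)*(-24*17 + 133*(1/1617)) = 1155*(-408 + 19/231) = 1155*(-94229/231) = -471145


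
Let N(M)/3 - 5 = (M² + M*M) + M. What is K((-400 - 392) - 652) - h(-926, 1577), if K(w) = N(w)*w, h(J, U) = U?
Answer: -18059386133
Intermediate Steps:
N(M) = 15 + 3*M + 6*M² (N(M) = 15 + 3*((M² + M*M) + M) = 15 + 3*((M² + M²) + M) = 15 + 3*(2*M² + M) = 15 + 3*(M + 2*M²) = 15 + (3*M + 6*M²) = 15 + 3*M + 6*M²)
K(w) = w*(15 + 3*w + 6*w²) (K(w) = (15 + 3*w + 6*w²)*w = w*(15 + 3*w + 6*w²))
K((-400 - 392) - 652) - h(-926, 1577) = 3*((-400 - 392) - 652)*(5 + ((-400 - 392) - 652) + 2*((-400 - 392) - 652)²) - 1*1577 = 3*(-792 - 652)*(5 + (-792 - 652) + 2*(-792 - 652)²) - 1577 = 3*(-1444)*(5 - 1444 + 2*(-1444)²) - 1577 = 3*(-1444)*(5 - 1444 + 2*2085136) - 1577 = 3*(-1444)*(5 - 1444 + 4170272) - 1577 = 3*(-1444)*4168833 - 1577 = -18059384556 - 1577 = -18059386133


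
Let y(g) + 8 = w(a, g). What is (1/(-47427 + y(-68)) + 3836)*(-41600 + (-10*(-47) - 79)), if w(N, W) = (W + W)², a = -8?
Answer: -4574611213627/28939 ≈ -1.5808e+8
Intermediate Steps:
w(N, W) = 4*W² (w(N, W) = (2*W)² = 4*W²)
y(g) = -8 + 4*g²
(1/(-47427 + y(-68)) + 3836)*(-41600 + (-10*(-47) - 79)) = (1/(-47427 + (-8 + 4*(-68)²)) + 3836)*(-41600 + (-10*(-47) - 79)) = (1/(-47427 + (-8 + 4*4624)) + 3836)*(-41600 + (470 - 79)) = (1/(-47427 + (-8 + 18496)) + 3836)*(-41600 + 391) = (1/(-47427 + 18488) + 3836)*(-41209) = (1/(-28939) + 3836)*(-41209) = (-1/28939 + 3836)*(-41209) = (111010003/28939)*(-41209) = -4574611213627/28939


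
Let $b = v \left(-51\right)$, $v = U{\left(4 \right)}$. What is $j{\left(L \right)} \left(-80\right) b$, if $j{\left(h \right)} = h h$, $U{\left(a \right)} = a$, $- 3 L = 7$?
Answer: $\frac{266560}{3} \approx 88853.0$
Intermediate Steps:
$L = - \frac{7}{3}$ ($L = \left(- \frac{1}{3}\right) 7 = - \frac{7}{3} \approx -2.3333$)
$v = 4$
$b = -204$ ($b = 4 \left(-51\right) = -204$)
$j{\left(h \right)} = h^{2}$
$j{\left(L \right)} \left(-80\right) b = \left(- \frac{7}{3}\right)^{2} \left(-80\right) \left(-204\right) = \frac{49}{9} \left(-80\right) \left(-204\right) = \left(- \frac{3920}{9}\right) \left(-204\right) = \frac{266560}{3}$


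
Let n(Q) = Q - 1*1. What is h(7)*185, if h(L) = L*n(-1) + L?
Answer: -1295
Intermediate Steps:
n(Q) = -1 + Q (n(Q) = Q - 1 = -1 + Q)
h(L) = -L (h(L) = L*(-1 - 1) + L = L*(-2) + L = -2*L + L = -L)
h(7)*185 = -1*7*185 = -7*185 = -1295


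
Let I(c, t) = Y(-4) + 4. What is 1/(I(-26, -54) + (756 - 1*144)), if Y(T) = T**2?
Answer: 1/632 ≈ 0.0015823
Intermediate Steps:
I(c, t) = 20 (I(c, t) = (-4)**2 + 4 = 16 + 4 = 20)
1/(I(-26, -54) + (756 - 1*144)) = 1/(20 + (756 - 1*144)) = 1/(20 + (756 - 144)) = 1/(20 + 612) = 1/632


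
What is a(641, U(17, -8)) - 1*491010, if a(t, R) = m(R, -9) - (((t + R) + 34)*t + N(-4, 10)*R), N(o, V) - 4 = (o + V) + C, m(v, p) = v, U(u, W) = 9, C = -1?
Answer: -929526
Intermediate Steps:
N(o, V) = 3 + V + o (N(o, V) = 4 + ((o + V) - 1) = 4 + ((V + o) - 1) = 4 + (-1 + V + o) = 3 + V + o)
a(t, R) = -8*R - t*(34 + R + t) (a(t, R) = R - (((t + R) + 34)*t + (3 + 10 - 4)*R) = R - (((R + t) + 34)*t + 9*R) = R - ((34 + R + t)*t + 9*R) = R - (t*(34 + R + t) + 9*R) = R - (9*R + t*(34 + R + t)) = R + (-9*R - t*(34 + R + t)) = -8*R - t*(34 + R + t))
a(641, U(17, -8)) - 1*491010 = (-1*641**2 - 34*641 - 8*9 - 1*9*641) - 1*491010 = (-1*410881 - 21794 - 72 - 5769) - 491010 = (-410881 - 21794 - 72 - 5769) - 491010 = -438516 - 491010 = -929526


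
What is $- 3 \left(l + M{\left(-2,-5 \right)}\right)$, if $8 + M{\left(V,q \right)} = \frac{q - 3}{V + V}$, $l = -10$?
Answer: $48$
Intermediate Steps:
$M{\left(V,q \right)} = -8 + \frac{-3 + q}{2 V}$ ($M{\left(V,q \right)} = -8 + \frac{q - 3}{V + V} = -8 + \frac{-3 + q}{2 V}$)
$- 3 \left(l + M{\left(-2,-5 \right)}\right) = - 3 \left(-10 + \frac{-3 - 5 - -32}{2 \left(-2\right)}\right) = - 3 \left(-10 + \frac{1}{2} \left(- \frac{1}{2}\right) \left(-3 - 5 + 32\right)\right) = - 3 \left(-10 + \frac{1}{2} \left(- \frac{1}{2}\right) 24\right) = - 3 \left(-10 - 6\right) = \left(-3\right) \left(-16\right) = 48$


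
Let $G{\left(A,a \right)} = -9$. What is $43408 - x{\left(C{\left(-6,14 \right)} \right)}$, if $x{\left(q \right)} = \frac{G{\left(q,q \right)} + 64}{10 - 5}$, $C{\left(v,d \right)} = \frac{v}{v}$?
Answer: $43397$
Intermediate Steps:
$C{\left(v,d \right)} = 1$
$x{\left(q \right)} = 11$ ($x{\left(q \right)} = \frac{-9 + 64}{10 - 5} = \frac{55}{5} = 55 \cdot \frac{1}{5} = 11$)
$43408 - x{\left(C{\left(-6,14 \right)} \right)} = 43408 - 11 = 43397$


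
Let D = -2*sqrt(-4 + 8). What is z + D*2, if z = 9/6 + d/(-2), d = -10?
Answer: -3/2 ≈ -1.5000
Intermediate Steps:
z = 13/2 (z = 9/6 - 10/(-2) = 9*(1/6) - 10*(-1/2) = 3/2 + 5 = 13/2 ≈ 6.5000)
D = -4 (D = -2*sqrt(4) = -2*2 = -4)
z + D*2 = 13/2 - 4*2 = 13/2 - 8 = -3/2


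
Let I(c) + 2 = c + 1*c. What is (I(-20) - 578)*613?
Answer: -380060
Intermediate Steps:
I(c) = -2 + 2*c (I(c) = -2 + (c + 1*c) = -2 + (c + c) = -2 + 2*c)
(I(-20) - 578)*613 = ((-2 + 2*(-20)) - 578)*613 = ((-2 - 40) - 578)*613 = (-42 - 578)*613 = -620*613 = -380060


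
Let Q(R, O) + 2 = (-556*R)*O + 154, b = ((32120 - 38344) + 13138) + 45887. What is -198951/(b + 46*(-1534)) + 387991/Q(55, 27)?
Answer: 52447919325/4887832868 ≈ 10.730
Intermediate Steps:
b = 52801 (b = (-6224 + 13138) + 45887 = 6914 + 45887 = 52801)
Q(R, O) = 152 - 556*O*R (Q(R, O) = -2 + ((-556*R)*O + 154) = -2 + (-556*O*R + 154) = -2 + (154 - 556*O*R) = 152 - 556*O*R)
-198951/(b + 46*(-1534)) + 387991/Q(55, 27) = -198951/(52801 + 46*(-1534)) + 387991/(152 - 556*27*55) = -198951/(52801 - 70564) + 387991/(152 - 825660) = -198951/(-17763) + 387991/(-825508) = -198951*(-1/17763) + 387991*(-1/825508) = 66317/5921 - 387991/825508 = 52447919325/4887832868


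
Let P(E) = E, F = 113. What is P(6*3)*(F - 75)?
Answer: 684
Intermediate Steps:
P(6*3)*(F - 75) = (6*3)*(113 - 75) = 18*38 = 684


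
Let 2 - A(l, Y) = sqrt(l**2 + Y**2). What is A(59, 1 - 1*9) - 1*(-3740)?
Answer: 3742 - sqrt(3545) ≈ 3682.5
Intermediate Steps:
A(l, Y) = 2 - sqrt(Y**2 + l**2) (A(l, Y) = 2 - sqrt(l**2 + Y**2) = 2 - sqrt(Y**2 + l**2))
A(59, 1 - 1*9) - 1*(-3740) = (2 - sqrt((1 - 1*9)**2 + 59**2)) - 1*(-3740) = (2 - sqrt((1 - 9)**2 + 3481)) + 3740 = (2 - sqrt((-8)**2 + 3481)) + 3740 = (2 - sqrt(64 + 3481)) + 3740 = (2 - sqrt(3545)) + 3740 = 3742 - sqrt(3545)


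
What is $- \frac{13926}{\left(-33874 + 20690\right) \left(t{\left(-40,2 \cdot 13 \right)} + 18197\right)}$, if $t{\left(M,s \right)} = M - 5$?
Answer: $\frac{6963}{119657984} \approx 5.8191 \cdot 10^{-5}$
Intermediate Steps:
$t{\left(M,s \right)} = -5 + M$
$- \frac{13926}{\left(-33874 + 20690\right) \left(t{\left(-40,2 \cdot 13 \right)} + 18197\right)} = - \frac{13926}{\left(-33874 + 20690\right) \left(\left(-5 - 40\right) + 18197\right)} = - \frac{13926}{\left(-13184\right) \left(-45 + 18197\right)} = - \frac{13926}{\left(-13184\right) 18152} = - \frac{13926}{-239315968} = \left(-13926\right) \left(- \frac{1}{239315968}\right) = \frac{6963}{119657984}$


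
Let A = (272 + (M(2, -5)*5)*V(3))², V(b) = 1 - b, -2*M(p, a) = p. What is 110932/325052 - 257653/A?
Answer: -398557801/137496996 ≈ -2.8987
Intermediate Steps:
M(p, a) = -p/2
A = 79524 (A = (272 + (-½*2*5)*(1 - 1*3))² = (272 + (-1*5)*(1 - 3))² = (272 - 5*(-2))² = (272 + 10)² = 282² = 79524)
110932/325052 - 257653/A = 110932/325052 - 257653/79524 = 110932*(1/325052) - 257653*1/79524 = 27733/81263 - 257653/79524 = -398557801/137496996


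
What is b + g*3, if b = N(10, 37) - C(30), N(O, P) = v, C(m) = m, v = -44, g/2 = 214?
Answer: 1210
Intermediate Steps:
g = 428 (g = 2*214 = 428)
N(O, P) = -44
b = -74 (b = -44 - 1*30 = -44 - 30 = -74)
b + g*3 = -74 + 428*3 = -74 + 1284 = 1210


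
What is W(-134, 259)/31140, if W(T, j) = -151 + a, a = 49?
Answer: -17/5190 ≈ -0.0032755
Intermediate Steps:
W(T, j) = -102 (W(T, j) = -151 + 49 = -102)
W(-134, 259)/31140 = -102/31140 = -102*1/31140 = -17/5190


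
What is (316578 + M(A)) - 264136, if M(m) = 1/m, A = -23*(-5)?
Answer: 6030831/115 ≈ 52442.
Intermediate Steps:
A = 115
(316578 + M(A)) - 264136 = (316578 + 1/115) - 264136 = 36406471/115 - 264136 = 6030831/115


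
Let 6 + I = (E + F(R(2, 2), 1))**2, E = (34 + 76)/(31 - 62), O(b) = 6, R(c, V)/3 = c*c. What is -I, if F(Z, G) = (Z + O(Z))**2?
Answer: -98678590/961 ≈ -1.0268e+5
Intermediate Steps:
R(c, V) = 3*c**2 (R(c, V) = 3*(c*c) = 3*c**2)
F(Z, G) = (6 + Z)**2 (F(Z, G) = (Z + 6)**2 = (6 + Z)**2)
E = -110/31 (E = 110/(-31) = 110*(-1/31) = -110/31 ≈ -3.5484)
I = 98678590/961 (I = -6 + (-110/31 + (6 + 3*2**2)**2)**2 = -6 + (-110/31 + (6 + 3*4)**2)**2 = -6 + (-110/31 + (6 + 12)**2)**2 = -6 + (-110/31 + 18**2)**2 = -6 + (-110/31 + 324)**2 = -6 + (9934/31)**2 = -6 + 98684356/961 = 98678590/961 ≈ 1.0268e+5)
-I = -1*98678590/961 = -98678590/961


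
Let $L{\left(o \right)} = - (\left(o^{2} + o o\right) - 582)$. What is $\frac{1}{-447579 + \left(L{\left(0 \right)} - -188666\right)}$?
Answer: $- \frac{1}{258331} \approx -3.871 \cdot 10^{-6}$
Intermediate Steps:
$L{\left(o \right)} = 582 - 2 o^{2}$ ($L{\left(o \right)} = - (\left(o^{2} + o^{2}\right) - 582) = - (2 o^{2} - 582) = - (-582 + 2 o^{2}) = 582 - 2 o^{2}$)
$\frac{1}{-447579 + \left(L{\left(0 \right)} - -188666\right)} = \frac{1}{-447579 + \left(\left(582 - 2 \cdot 0^{2}\right) - -188666\right)} = \frac{1}{-447579 + \left(\left(582 - 0\right) + 188666\right)} = \frac{1}{-447579 + \left(\left(582 + 0\right) + 188666\right)} = \frac{1}{-447579 + \left(582 + 188666\right)} = \frac{1}{-447579 + 189248} = \frac{1}{-258331} = - \frac{1}{258331}$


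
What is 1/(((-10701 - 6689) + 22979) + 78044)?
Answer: 1/83633 ≈ 1.1957e-5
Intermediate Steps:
1/(((-10701 - 6689) + 22979) + 78044) = 1/((-17390 + 22979) + 78044) = 1/(5589 + 78044) = 1/83633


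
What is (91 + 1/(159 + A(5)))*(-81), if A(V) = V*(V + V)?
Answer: -1540620/209 ≈ -7371.4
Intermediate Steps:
A(V) = 2*V² (A(V) = V*(2*V) = 2*V²)
(91 + 1/(159 + A(5)))*(-81) = (91 + 1/(159 + 2*5²))*(-81) = (91 + 1/(159 + 2*25))*(-81) = (91 + 1/(159 + 50))*(-81) = (91 + 1/209)*(-81) = (19020/209)*(-81) = -1540620/209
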